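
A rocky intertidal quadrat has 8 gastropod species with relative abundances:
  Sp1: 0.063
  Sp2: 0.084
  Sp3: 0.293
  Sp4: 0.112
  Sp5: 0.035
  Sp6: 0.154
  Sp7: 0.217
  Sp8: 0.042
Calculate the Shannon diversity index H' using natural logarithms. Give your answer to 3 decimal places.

Each pᵢ ln pᵢ term (working shown to 5 dp, full precision carried): 0.063×(-2.76462)=-0.17417, 0.084×(-2.47694)=-0.20806, 0.293×(-1.22758)=-0.35968, 0.112×(-2.18926)=-0.24520, 0.035×(-3.35241)=-0.11733, 0.154×(-1.87080)=-0.28810, 0.217×(-1.52786)=-0.33155, 0.042×(-3.17009)=-0.13314.
Sum = -1.85724, so H' = 1.857.

1.857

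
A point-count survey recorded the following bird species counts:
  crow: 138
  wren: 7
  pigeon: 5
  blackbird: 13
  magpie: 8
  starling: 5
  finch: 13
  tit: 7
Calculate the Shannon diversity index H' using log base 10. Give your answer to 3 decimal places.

0.505

Total N = 138+7+5+13+8+5+13+7 = 196, so the proportions are 0.70408, 0.03571, 0.02551, 0.06633, 0.04082, 0.02551, 0.06633, 0.03571 (working shown to 5 dp, full precision carried).
Each pᵢ log₁₀ pᵢ term: 0.70408×(-0.15238)=-0.10729, 0.03571×(-1.44716)=-0.05168, 0.02551×(-1.59329)=-0.04065, 0.06633×(-1.17831)=-0.07815, 0.04082×(-1.38917)=-0.05670, 0.02551×(-1.59329)=-0.04065, 0.06633×(-1.17831)=-0.07815, 0.03571×(-1.44716)=-0.05168.
Sum = -0.50495, so H' = 0.505.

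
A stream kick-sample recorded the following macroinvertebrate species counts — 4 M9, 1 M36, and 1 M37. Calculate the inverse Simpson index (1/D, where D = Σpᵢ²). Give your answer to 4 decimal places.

2.0000

Total N = 4+1+1 = 6, so the proportions are 0.6666667, 0.1666667, 0.1666667 (working shown to 7 dp, full precision carried).
D = 0.6666667² + 0.1666667² + 0.1666667² = 0.4444444 + 0.0277778 + 0.0277778 = 0.5000000.
So 1/D = 2.000000, i.e. 2.0000 to 4 decimal places.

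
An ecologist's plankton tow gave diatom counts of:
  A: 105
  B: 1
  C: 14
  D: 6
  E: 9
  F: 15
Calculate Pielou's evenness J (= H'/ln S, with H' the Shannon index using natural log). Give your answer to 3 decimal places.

0.576

Total N = 105+1+14+6+9+15 = 150, so the proportions are 0.7, 0.00667, 0.09333, 0.04, 0.06, 0.1 (working shown to 5 dp, full precision carried).
H' = −Σ pᵢ ln pᵢ = −((-0.24967) + (-0.03340) + (-0.22135) + (-0.12876) + (-0.16880) + (-0.23026)) = 1.03224.
With S = 6 species, ln S = 1.79176, so J = 1.03224/1.79176 = 0.57611, i.e. 0.576 to 3 decimal places.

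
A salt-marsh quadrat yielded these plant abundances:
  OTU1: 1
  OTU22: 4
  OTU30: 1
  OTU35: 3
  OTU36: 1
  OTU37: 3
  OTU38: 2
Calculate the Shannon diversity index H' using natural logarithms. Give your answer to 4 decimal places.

1.8065

Total N = 1+4+1+3+1+3+2 = 15, so the proportions are 0.066667, 0.266667, 0.066667, 0.2, 0.066667, 0.2, 0.133333 (working shown to 6 dp, full precision carried).
Each pᵢ ln pᵢ term: 0.066667×(-2.708050)=-0.180537, 0.266667×(-1.321756)=-0.352468, 0.066667×(-2.708050)=-0.180537, 0.2×(-1.609438)=-0.321888, 0.066667×(-2.708050)=-0.180537, 0.2×(-1.609438)=-0.321888, 0.133333×(-2.014903)=-0.268654.
Sum = -1.806507, so H' = 1.8065.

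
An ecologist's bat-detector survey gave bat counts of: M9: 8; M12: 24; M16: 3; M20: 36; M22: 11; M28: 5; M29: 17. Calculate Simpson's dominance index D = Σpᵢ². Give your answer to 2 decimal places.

0.22

Total N = 8+24+3+36+11+5+17 = 104, so the proportions are 0.0769, 0.2308, 0.0288, 0.3462, 0.1058, 0.0481, 0.1635 (working shown to 4 dp, full precision carried).
D = 0.0769² + 0.2308² + 0.0288² + 0.3462² + 0.1058² + 0.0481² + 0.1635² = 0.0059 + 0.0533 + 0.0008 + 0.1198 + 0.0112 + 0.0023 + 0.0267 = 0.2200.
To 2 decimal places, D = 0.22.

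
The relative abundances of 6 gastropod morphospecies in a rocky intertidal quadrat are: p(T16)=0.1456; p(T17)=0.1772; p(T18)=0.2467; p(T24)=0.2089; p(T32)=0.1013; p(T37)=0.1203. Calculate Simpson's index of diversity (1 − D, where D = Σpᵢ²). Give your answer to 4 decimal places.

D = 0.1456² + 0.1772² + 0.2467² + 0.2089² + 0.1013² + 0.1203² = 0.021199 + 0.031400 + 0.060861 + 0.043639 + 0.010262 + 0.014472 = 0.181833 (working shown to 6 dp, full precision carried).
So 1 − D = 0.818167, i.e. 0.8182 to 4 decimal places.

0.8182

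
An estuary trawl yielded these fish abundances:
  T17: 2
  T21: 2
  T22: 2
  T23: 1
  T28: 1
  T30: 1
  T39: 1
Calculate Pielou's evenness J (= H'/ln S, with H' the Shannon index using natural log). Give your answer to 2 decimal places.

Total N = 2+2+2+1+1+1+1 = 10, so the proportions are 0.2, 0.2, 0.2, 0.1, 0.1, 0.1, 0.1 (working shown to 4 dp, full precision carried).
H' = −Σ pᵢ ln pᵢ = −((-0.3219) + (-0.3219) + (-0.3219) + (-0.2303) + (-0.2303) + (-0.2303) + (-0.2303)) = 1.8867.
With S = 7 species, ln S = 1.9459, so J = 1.8867/1.9459 = 0.9696, i.e. 0.97 to 2 decimal places.

0.97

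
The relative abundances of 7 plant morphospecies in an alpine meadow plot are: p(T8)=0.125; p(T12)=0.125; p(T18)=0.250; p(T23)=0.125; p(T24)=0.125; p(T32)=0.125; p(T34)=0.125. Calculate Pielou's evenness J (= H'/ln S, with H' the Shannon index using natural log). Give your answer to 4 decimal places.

0.9796

H' = −Σ pᵢ ln pᵢ = −((-0.259930) + (-0.259930) + (-0.346574) + (-0.259930) + (-0.259930) + (-0.259930) + (-0.259930)) = 1.906155 (working shown to 6 dp, full precision carried).
With S = 7 species, ln S = 1.945910, so J = 1.906155/1.945910 = 0.979570, i.e. 0.9796 to 4 decimal places.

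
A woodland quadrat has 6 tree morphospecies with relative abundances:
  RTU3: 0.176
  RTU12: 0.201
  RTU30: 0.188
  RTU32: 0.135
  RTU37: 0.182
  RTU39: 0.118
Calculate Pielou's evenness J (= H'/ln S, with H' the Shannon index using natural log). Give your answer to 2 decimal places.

0.99

H' = −Σ pᵢ ln pᵢ = −((-0.3058) + (-0.3225) + (-0.3142) + (-0.2703) + (-0.3101) + (-0.2522)) = 1.7751 (working shown to 4 dp, full precision carried).
With S = 6 species, ln S = 1.7918, so J = 1.7751/1.7918 = 0.9907, i.e. 0.99 to 2 decimal places.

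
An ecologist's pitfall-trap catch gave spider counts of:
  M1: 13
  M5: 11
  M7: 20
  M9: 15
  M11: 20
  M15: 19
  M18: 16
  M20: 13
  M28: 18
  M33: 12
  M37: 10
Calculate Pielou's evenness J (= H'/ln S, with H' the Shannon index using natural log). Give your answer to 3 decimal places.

0.989

Total N = 13+11+20+15+20+19+16+13+18+12+10 = 167, so the proportions are 0.07784, 0.06587, 0.11976, 0.08982, 0.11976, 0.11377, 0.09581, 0.07784, 0.10778, 0.07186, 0.05988 (working shown to 5 dp, full precision carried).
H' = −Σ pᵢ ln pᵢ = −((-0.19874) + (-0.17917) + (-0.25416) + (-0.21646) + (-0.25416) + (-0.24729) + (-0.22471) + (-0.19874) + (-0.24010) + (-0.18920) + (-0.16859)) = 2.37133.
With S = 11 species, ln S = 2.39790, so J = 2.37133/2.39790 = 0.98892, i.e. 0.989 to 3 decimal places.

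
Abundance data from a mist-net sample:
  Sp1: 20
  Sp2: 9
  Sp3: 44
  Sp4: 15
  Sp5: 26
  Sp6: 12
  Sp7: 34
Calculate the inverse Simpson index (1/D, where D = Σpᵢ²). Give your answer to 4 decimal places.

5.5435

Total N = 20+9+44+15+26+12+34 = 160, so the proportions are 0.125, 0.05625, 0.275, 0.09375, 0.1625, 0.075, 0.2125 (working shown to 8 dp, full precision carried).
D = 0.125² + 0.05625² + 0.275² + 0.09375² + 0.1625² + 0.075² + 0.2125² = 0.01562500 + 0.00316406 + 0.07562500 + 0.00878906 + 0.02640625 + 0.00562500 + 0.04515625 = 0.18039062.
So 1/D = 5.543525, i.e. 5.5435 to 4 decimal places.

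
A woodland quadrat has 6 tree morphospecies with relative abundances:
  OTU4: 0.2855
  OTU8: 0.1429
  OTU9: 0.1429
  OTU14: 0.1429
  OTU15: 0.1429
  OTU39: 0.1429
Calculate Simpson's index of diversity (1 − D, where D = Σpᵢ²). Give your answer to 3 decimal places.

D = 0.2855² + 0.1429² + 0.1429² + 0.1429² + 0.1429² + 0.1429² = 0.08151 + 0.02042 + 0.02042 + 0.02042 + 0.02042 + 0.02042 = 0.18361 (working shown to 5 dp, full precision carried).
So 1 − D = 0.81639, i.e. 0.816 to 3 decimal places.

0.816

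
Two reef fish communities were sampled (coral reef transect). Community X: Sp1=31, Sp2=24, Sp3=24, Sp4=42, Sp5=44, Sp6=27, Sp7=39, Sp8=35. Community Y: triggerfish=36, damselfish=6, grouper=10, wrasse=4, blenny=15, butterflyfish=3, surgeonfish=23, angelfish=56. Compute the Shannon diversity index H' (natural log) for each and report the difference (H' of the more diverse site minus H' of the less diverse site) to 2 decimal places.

0.36

Community X: N=266, proportions 0.1165, 0.0902, 0.0902, 0.1579, 0.1654, 0.1015, 0.1466, 0.1316, giving H' = 2.0542 (working shown to 4 dp, full precision carried).
Community Y: N=153, proportions 0.2353, 0.0392, 0.0654, 0.0261, 0.098, 0.0196, 0.1503, 0.366, giving H' = 1.6985.
Difference = |2.0542 − 1.6985| = 0.3557, i.e. 0.36 to 2 decimal places.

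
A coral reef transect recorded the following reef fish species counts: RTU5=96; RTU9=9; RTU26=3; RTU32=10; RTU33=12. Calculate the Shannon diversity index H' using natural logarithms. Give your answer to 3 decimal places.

Total N = 96+9+3+10+12 = 130, so the proportions are 0.73846, 0.06923, 0.02308, 0.07692, 0.09231 (working shown to 5 dp, full precision carried).
Each pᵢ ln pᵢ term: 0.73846×(-0.30319)=-0.22389, 0.06923×(-2.67031)=-0.18487, 0.02308×(-3.76892)=-0.08698, 0.07692×(-2.56495)=-0.19730, 0.09231×(-2.38263)=-0.21993.
Sum = -0.91297, so H' = 0.913.

0.913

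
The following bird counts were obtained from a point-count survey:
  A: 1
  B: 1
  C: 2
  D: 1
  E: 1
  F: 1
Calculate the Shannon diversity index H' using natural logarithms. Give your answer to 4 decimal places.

Total N = 1+1+2+1+1+1 = 7, so the proportions are 0.142857, 0.142857, 0.285714, 0.142857, 0.142857, 0.142857 (working shown to 6 dp, full precision carried).
Each pᵢ ln pᵢ term: 0.142857×(-1.945910)=-0.277987, 0.142857×(-1.945910)=-0.277987, 0.285714×(-1.252763)=-0.357932, 0.142857×(-1.945910)=-0.277987, 0.142857×(-1.945910)=-0.277987, 0.142857×(-1.945910)=-0.277987.
Sum = -1.747868, so H' = 1.7479.

1.7479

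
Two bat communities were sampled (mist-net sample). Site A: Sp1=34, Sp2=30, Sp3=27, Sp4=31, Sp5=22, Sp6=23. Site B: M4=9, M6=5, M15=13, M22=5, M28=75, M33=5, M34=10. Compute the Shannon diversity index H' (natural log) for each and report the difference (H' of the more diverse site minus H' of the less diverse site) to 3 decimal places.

0.452

Site A: N=167, proportions 0.20359, 0.17964, 0.16168, 0.18563, 0.13174, 0.13772, giving H' = 1.77971 (working shown to 5 dp, full precision carried).
Site B: N=122, proportions 0.07377, 0.04098, 0.10656, 0.04098, 0.61475, 0.04098, 0.08197, giving H' = 1.32780.
Difference = |1.77971 − 1.32780| = 0.45191, i.e. 0.452 to 3 decimal places.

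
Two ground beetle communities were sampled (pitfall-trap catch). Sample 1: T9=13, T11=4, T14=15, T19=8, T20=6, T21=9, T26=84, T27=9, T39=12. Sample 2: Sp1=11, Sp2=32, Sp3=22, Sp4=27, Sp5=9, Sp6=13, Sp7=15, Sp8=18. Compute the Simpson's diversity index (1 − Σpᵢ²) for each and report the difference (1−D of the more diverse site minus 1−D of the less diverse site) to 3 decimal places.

Sample 1: N=160, proportions 0.08125, 0.025, 0.09375, 0.05, 0.0375, 0.05625, 0.525, 0.05625, 0.075, giving 1−D = 0.69250 (working shown to 5 dp, full precision carried).
Sample 2: N=147, proportions 0.07483, 0.21769, 0.14966, 0.18367, 0.06122, 0.08844, 0.10204, 0.12245, giving 1−D = 0.85390.
Difference = |0.69250 − 0.85390| = 0.16140, i.e. 0.161 to 3 decimal places.

0.161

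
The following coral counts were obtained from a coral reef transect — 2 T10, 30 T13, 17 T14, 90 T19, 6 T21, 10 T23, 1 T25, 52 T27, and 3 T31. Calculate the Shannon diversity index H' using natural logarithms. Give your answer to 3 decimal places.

1.565

Total N = 2+30+17+90+6+10+1+52+3 = 211, so the proportions are 0.00948, 0.14218, 0.08057, 0.42654, 0.02844, 0.04739, 0.00474, 0.24645, 0.01422 (working shown to 5 dp, full precision carried).
Each pᵢ ln pᵢ term: 0.00948×(-4.65871)=-0.04416, 0.14218×(-1.95066)=-0.27735, 0.08057×(-2.51864)=-0.20292, 0.42654×(-0.85205)=-0.36343, 0.02844×(-3.56010)=-0.10124, 0.04739×(-3.04927)=-0.14452, 0.00474×(-5.35186)=-0.02536, 0.24645×(-1.40061)=-0.34518, 0.01422×(-4.25325)=-0.06047.
Sum = -1.56462, so H' = 1.565.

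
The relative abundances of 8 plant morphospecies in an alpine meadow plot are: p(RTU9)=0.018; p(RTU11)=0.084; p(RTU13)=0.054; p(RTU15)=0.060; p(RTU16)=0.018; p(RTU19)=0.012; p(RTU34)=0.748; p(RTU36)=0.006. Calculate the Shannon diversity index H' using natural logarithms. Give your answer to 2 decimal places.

0.98

Each pᵢ ln pᵢ term (working shown to 4 dp, full precision carried): 0.018×(-4.0174)=-0.0723, 0.084×(-2.4769)=-0.2081, 0.054×(-2.9188)=-0.1576, 0.06×(-2.8134)=-0.1688, 0.018×(-4.0174)=-0.0723, 0.012×(-4.4228)=-0.0531, 0.748×(-0.2904)=-0.2172, 0.006×(-5.1160)=-0.0307.
Sum = -0.9801, so H' = 0.98.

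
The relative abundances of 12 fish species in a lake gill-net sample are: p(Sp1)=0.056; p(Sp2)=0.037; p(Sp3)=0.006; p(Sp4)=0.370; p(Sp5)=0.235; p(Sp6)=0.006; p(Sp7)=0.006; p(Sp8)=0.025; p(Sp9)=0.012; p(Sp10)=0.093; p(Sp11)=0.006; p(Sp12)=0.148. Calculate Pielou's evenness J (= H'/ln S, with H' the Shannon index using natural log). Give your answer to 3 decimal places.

H' = −Σ pᵢ ln pᵢ = −((-0.16141) + (-0.12198) + (-0.03070) + (-0.36787) + (-0.34032) + (-0.03070) + (-0.03070) + (-0.09222) + (-0.05307) + (-0.22089) + (-0.03070) + (-0.28276)) = 1.76332 (working shown to 5 dp, full precision carried).
With S = 12 species, ln S = 2.48491, so J = 1.76332/2.48491 = 0.70961, i.e. 0.710 to 3 decimal places.

0.710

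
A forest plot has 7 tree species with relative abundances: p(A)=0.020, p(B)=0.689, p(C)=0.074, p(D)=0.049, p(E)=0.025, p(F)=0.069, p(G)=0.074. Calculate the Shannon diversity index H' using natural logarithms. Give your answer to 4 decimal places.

Each pᵢ ln pᵢ term (working shown to 6 dp, full precision carried): 0.02×(-3.912023)=-0.078240, 0.689×(-0.372514)=-0.256662, 0.074×(-2.603690)=-0.192673, 0.049×(-3.015935)=-0.147781, 0.025×(-3.688879)=-0.092222, 0.069×(-2.673649)=-0.184482, 0.074×(-2.603690)=-0.192673.
Sum = -1.144733, so H' = 1.1447.

1.1447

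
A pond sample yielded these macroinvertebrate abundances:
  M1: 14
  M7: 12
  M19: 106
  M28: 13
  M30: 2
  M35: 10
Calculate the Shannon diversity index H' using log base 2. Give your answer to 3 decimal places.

Total N = 14+12+106+13+2+10 = 157, so the proportions are 0.08917, 0.07643, 0.67516, 0.0828, 0.01274, 0.06369 (working shown to 5 dp, full precision carried).
Each pᵢ log₂ pᵢ term: 0.08917×(-3.48727)=-0.31097, 0.07643×(-3.70966)=-0.28354, 0.67516×(-0.56670)=-0.38261, 0.0828×(-3.59418)=-0.29761, 0.01274×(-6.29462)=-0.08019, 0.06369×(-3.97269)=-0.25304.
Sum = -1.60795, so H' = 1.608.

1.608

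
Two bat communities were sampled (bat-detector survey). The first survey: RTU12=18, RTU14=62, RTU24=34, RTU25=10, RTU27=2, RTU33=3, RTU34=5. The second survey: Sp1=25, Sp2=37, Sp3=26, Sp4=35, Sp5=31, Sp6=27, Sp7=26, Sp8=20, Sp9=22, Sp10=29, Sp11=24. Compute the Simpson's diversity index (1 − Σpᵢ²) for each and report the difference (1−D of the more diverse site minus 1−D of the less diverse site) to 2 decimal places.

0.21

The first survey: N=134, proportions 0.1343, 0.4627, 0.2537, 0.0746, 0.0149, 0.0224, 0.0373, giving 1−D = 0.6958 (working shown to 4 dp, full precision carried).
The second survey: N=302, proportions 0.0828, 0.1225, 0.0861, 0.1159, 0.1026, 0.0894, 0.0861, 0.0662, 0.0728, 0.096, 0.0795, giving 1−D = 0.9061.
Difference = |0.6958 − 0.9061| = 0.2103, i.e. 0.21 to 2 decimal places.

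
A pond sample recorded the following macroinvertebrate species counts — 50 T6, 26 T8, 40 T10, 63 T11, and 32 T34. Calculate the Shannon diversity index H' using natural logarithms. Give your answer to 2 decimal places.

Total N = 50+26+40+63+32 = 211, so the proportions are 0.237, 0.1232, 0.1896, 0.2986, 0.1517 (working shown to 4 dp, full precision carried).
Each pᵢ ln pᵢ term: 0.237×(-1.4398)=-0.3412, 0.1232×(-2.0938)=-0.2580, 0.1896×(-1.6630)=-0.3153, 0.2986×(-1.2087)=-0.3609, 0.1517×(-1.8861)=-0.2860.
Sum = -1.5614, so H' = 1.56.

1.56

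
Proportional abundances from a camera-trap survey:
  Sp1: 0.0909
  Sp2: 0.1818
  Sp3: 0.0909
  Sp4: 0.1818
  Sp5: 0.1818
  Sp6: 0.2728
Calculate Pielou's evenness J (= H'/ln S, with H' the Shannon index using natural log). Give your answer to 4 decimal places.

0.9600

H' = −Σ pᵢ ln pᵢ = −((-0.217978) + (-0.309941) + (-0.217978) + (-0.309941) + (-0.309941) + (-0.354372)) = 1.720151 (working shown to 6 dp, full precision carried).
With S = 6 species, ln S = 1.791759, so J = 1.720151/1.791759 = 0.960035, i.e. 0.9600 to 4 decimal places.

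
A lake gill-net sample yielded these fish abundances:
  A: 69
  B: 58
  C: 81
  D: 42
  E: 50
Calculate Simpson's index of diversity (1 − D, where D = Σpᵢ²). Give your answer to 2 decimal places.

Total N = 69+58+81+42+50 = 300, so the proportions are 0.23, 0.1933, 0.27, 0.14, 0.1667 (working shown to 4 dp, full precision carried).
D = 0.23² + 0.1933² + 0.27² + 0.14² + 0.1667² = 0.0529 + 0.0374 + 0.0729 + 0.0196 + 0.0278 = 0.2106.
So 1 − D = 0.7894, i.e. 0.79 to 2 decimal places.

0.79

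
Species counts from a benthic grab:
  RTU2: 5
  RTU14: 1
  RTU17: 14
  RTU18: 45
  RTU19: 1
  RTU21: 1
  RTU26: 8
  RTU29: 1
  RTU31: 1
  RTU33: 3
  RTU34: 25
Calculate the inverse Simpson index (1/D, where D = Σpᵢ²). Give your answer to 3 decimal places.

Total N = 5+1+14+45+1+1+8+1+1+3+25 = 105, so the proportions are 0.047619, 0.0095238, 0.1333333, 0.4285714, 0.0095238, 0.0095238, 0.0761905, 0.0095238, 0.0095238, 0.0285714, 0.2380952 (working shown to 7 dp, full precision carried).
D = 0.047619² + 0.0095238² + 0.1333333² + 0.4285714² + 0.0095238² + 0.0095238² + 0.0761905² + 0.0095238² + 0.0095238² + 0.0285714² + 0.2380952² = 0.0022676 + 0.0000907 + 0.0177778 + 0.1836735 + 0.0000907 + 0.0000907 + 0.0058050 + 0.0000907 + 0.0000907 + 0.0008163 + 0.0566893 = 0.2674830.
So 1/D = 3.73856, i.e. 3.739 to 3 decimal places.

3.739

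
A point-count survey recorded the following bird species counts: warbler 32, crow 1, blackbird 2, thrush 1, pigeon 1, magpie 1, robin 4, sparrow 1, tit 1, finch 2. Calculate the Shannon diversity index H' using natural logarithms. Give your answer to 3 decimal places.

1.237

Total N = 32+1+2+1+1+1+4+1+1+2 = 46, so the proportions are 0.69565, 0.02174, 0.04348, 0.02174, 0.02174, 0.02174, 0.08696, 0.02174, 0.02174, 0.04348 (working shown to 5 dp, full precision carried).
Each pᵢ ln pᵢ term: 0.69565×(-0.36291)=-0.25246, 0.02174×(-3.82864)=-0.08323, 0.04348×(-3.13549)=-0.13633, 0.02174×(-3.82864)=-0.08323, 0.02174×(-3.82864)=-0.08323, 0.02174×(-3.82864)=-0.08323, 0.08696×(-2.44235)=-0.21238, 0.02174×(-3.82864)=-0.08323, 0.02174×(-3.82864)=-0.08323, 0.04348×(-3.13549)=-0.13633.
Sum = -1.23687, so H' = 1.237.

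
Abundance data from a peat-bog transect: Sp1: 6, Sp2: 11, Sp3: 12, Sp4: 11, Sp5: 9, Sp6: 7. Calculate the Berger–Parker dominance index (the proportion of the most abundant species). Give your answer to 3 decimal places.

0.214

Total N = 6+11+12+11+9+7 = 56, so the proportions are 0.10714, 0.19643, 0.21429, 0.19643, 0.16071, 0.125 (working shown to 5 dp, full precision carried).
The largest proportion is 0.21429, i.e. d = 0.214 to 3 decimal places.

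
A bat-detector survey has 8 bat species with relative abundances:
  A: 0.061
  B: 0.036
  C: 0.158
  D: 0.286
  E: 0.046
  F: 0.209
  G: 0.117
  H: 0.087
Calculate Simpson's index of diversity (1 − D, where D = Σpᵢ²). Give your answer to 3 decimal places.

0.821

D = 0.061² + 0.036² + 0.158² + 0.286² + 0.046² + 0.209² + 0.117² + 0.087² = 0.00372 + 0.00130 + 0.02496 + 0.08180 + 0.00212 + 0.04368 + 0.01369 + 0.00757 = 0.17883 (working shown to 5 dp, full precision carried).
So 1 − D = 0.82117, i.e. 0.821 to 3 decimal places.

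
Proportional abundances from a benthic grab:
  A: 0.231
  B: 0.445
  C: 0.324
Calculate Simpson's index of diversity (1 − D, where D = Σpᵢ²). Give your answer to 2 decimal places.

0.64

D = 0.231² + 0.445² + 0.324² = 0.0534 + 0.1980 + 0.1050 = 0.3564 (working shown to 4 dp, full precision carried).
So 1 − D = 0.6436, i.e. 0.64 to 2 decimal places.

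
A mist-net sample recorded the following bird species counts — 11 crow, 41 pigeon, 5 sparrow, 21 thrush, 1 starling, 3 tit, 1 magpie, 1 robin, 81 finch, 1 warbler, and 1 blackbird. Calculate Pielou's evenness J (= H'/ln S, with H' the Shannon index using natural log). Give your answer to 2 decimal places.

Total N = 11+41+5+21+1+3+1+1+81+1+1 = 167, so the proportions are 0.0659, 0.2455, 0.0299, 0.1257, 0.006, 0.018, 0.006, 0.006, 0.485, 0.006, 0.006 (working shown to 4 dp, full precision carried).
H' = −Σ pᵢ ln pᵢ = −((-0.1792) + (-0.3448) + (-0.1050) + (-0.2607) + (-0.0306) + (-0.0722) + (-0.0306) + (-0.0306) + (-0.3509) + (-0.0306) + (-0.0306)) = 1.4661.
With S = 11 species, ln S = 2.3979, so J = 1.4661/2.3979 = 0.6114, i.e. 0.61 to 2 decimal places.

0.61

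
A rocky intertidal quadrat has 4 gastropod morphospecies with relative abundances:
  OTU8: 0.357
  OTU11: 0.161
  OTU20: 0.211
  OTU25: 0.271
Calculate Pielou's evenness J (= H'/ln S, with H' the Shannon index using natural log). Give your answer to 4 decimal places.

0.9694

H' = −Σ pᵢ ln pᵢ = −((-0.367717) + (-0.294042) + (-0.328294) + (-0.353827)) = 1.343881 (working shown to 6 dp, full precision carried).
With S = 4 species, ln S = 1.386294, so J = 1.343881/1.386294 = 0.969405, i.e. 0.9694 to 4 decimal places.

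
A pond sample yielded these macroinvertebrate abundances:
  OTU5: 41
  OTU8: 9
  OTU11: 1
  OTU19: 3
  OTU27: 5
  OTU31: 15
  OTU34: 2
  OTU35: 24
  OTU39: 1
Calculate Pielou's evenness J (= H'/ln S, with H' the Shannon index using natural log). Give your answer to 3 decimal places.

0.741

Total N = 41+9+1+3+5+15+2+24+1 = 101, so the proportions are 0.40594, 0.08911, 0.0099, 0.0297, 0.0495, 0.14851, 0.0198, 0.23762, 0.0099 (working shown to 5 dp, full precision carried).
H' = −Σ pᵢ ln pᵢ = −((-0.36598) + (-0.21546) + (-0.04569) + (-0.10445) + (-0.14880) + (-0.28323) + (-0.07766) + (-0.34148) + (-0.04569)) = 1.62844.
With S = 9 species, ln S = 2.19722, so J = 1.62844/2.19722 = 0.74113, i.e. 0.741 to 3 decimal places.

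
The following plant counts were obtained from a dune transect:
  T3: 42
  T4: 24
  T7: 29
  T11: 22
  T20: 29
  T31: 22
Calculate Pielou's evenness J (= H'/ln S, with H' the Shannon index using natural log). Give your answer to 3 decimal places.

0.984

Total N = 42+24+29+22+29+22 = 168, so the proportions are 0.25, 0.14286, 0.17262, 0.13095, 0.17262, 0.13095 (working shown to 5 dp, full precision carried).
H' = −Σ pᵢ ln pᵢ = −((-0.34657) + (-0.27799) + (-0.30323) + (-0.26622) + (-0.30323) + (-0.26622)) = 1.76346.
With S = 6 species, ln S = 1.79176, so J = 1.76346/1.79176 = 0.98421, i.e. 0.984 to 3 decimal places.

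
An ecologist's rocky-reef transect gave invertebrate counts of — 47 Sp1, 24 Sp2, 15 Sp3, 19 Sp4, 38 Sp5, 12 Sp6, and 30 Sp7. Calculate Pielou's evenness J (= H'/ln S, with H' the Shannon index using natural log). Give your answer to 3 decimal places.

0.950

Total N = 47+24+15+19+38+12+30 = 185, so the proportions are 0.25405, 0.12973, 0.08108, 0.1027, 0.20541, 0.06486, 0.16216 (working shown to 5 dp, full precision carried).
H' = −Σ pᵢ ln pᵢ = −((-0.34811) + (-0.26495) + (-0.20370) + (-0.23374) + (-0.32511) + (-0.17743) + (-0.29500)) = 1.84804.
With S = 7 species, ln S = 1.94591, so J = 1.84804/1.94591 = 0.94970, i.e. 0.950 to 3 decimal places.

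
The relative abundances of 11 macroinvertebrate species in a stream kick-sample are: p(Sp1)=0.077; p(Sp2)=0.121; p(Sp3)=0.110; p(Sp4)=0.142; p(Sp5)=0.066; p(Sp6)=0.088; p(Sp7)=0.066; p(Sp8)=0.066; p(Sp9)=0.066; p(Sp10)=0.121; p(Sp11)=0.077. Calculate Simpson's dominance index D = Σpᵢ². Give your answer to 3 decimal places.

D = 0.077² + 0.121² + 0.11² + 0.142² + 0.066² + 0.088² + 0.066² + 0.066² + 0.066² + 0.121² + 0.077² = 0.00593 + 0.01464 + 0.01210 + 0.02016 + 0.00436 + 0.00774 + 0.00436 + 0.00436 + 0.00436 + 0.01464 + 0.00593 = 0.09857 (working shown to 5 dp, full precision carried).
To 3 decimal places, D = 0.099.

0.099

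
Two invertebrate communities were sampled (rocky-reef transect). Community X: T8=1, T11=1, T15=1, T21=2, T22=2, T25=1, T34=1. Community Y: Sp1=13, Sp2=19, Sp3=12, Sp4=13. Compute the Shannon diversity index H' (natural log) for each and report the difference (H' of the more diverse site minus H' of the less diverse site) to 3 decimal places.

0.521

Community X: N=9, proportions 0.11111, 0.11111, 0.11111, 0.22222, 0.22222, 0.11111, 0.11111, giving H' = 1.88916 (working shown to 5 dp, full precision carried).
Community Y: N=57, proportions 0.22807, 0.33333, 0.21053, 0.22807, giving H' = 1.36846.
Difference = |1.88916 − 1.36846| = 0.52070, i.e. 0.521 to 3 decimal places.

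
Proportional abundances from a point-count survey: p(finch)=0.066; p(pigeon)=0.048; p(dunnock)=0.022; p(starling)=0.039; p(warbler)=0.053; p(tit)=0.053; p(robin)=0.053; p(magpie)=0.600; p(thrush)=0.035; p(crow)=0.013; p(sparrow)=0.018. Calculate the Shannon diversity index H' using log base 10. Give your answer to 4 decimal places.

0.6755

Each pᵢ log₁₀ pᵢ term (working shown to 6 dp, full precision carried): 0.066×(-1.180456)=-0.077910, 0.048×(-1.318759)=-0.063300, 0.022×(-1.657577)=-0.036467, 0.039×(-1.408935)=-0.054948, 0.053×(-1.275724)=-0.067613, 0.053×(-1.275724)=-0.067613, 0.053×(-1.275724)=-0.067613, 0.6×(-0.221849)=-0.133109, 0.035×(-1.455932)=-0.050958, 0.013×(-1.886057)=-0.024519, 0.018×(-1.744727)=-0.031405.
Sum = -0.675457, so H' = 0.6755.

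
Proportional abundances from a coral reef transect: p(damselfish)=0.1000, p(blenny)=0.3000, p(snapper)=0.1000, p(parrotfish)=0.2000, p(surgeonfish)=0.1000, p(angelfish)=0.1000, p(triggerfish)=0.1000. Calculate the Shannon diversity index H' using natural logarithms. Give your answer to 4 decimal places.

1.8344

Each pᵢ ln pᵢ term (working shown to 6 dp, full precision carried): 0.1×(-2.302585)=-0.230259, 0.3×(-1.203973)=-0.361192, 0.1×(-2.302585)=-0.230259, 0.2×(-1.609438)=-0.321888, 0.1×(-2.302585)=-0.230259, 0.1×(-2.302585)=-0.230259, 0.1×(-2.302585)=-0.230259.
Sum = -1.834372, so H' = 1.8344.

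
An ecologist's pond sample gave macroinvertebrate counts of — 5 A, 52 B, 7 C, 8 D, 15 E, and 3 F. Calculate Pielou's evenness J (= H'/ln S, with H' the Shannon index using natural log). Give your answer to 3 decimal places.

0.727

Total N = 5+52+7+8+15+3 = 90, so the proportions are 0.05556, 0.57778, 0.07778, 0.08889, 0.16667, 0.03333 (working shown to 5 dp, full precision carried).
H' = −Σ pᵢ ln pᵢ = −((-0.16058) + (-0.31695) + (-0.19864) + (-0.21514) + (-0.29863) + (-0.11337)) = 1.30331.
With S = 6 species, ln S = 1.79176, so J = 1.30331/1.79176 = 0.72739, i.e. 0.727 to 3 decimal places.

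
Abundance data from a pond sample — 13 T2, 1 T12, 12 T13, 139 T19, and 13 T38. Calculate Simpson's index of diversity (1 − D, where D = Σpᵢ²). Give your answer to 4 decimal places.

Total N = 13+1+12+139+13 = 178, so the proportions are 0.073034, 0.005618, 0.067416, 0.780899, 0.073034 (working shown to 6 dp, full precision carried).
D = 0.073034² + 0.005618² + 0.067416² + 0.780899² + 0.073034² = 0.005334 + 0.000032 + 0.004545 + 0.609803 + 0.005334 = 0.625047.
So 1 − D = 0.374953, i.e. 0.3750 to 4 decimal places.

0.3750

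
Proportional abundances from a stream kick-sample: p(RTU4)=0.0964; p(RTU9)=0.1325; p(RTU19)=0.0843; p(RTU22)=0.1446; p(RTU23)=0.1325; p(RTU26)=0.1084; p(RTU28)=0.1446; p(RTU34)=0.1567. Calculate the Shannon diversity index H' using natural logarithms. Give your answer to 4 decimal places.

Each pᵢ ln pᵢ term (working shown to 6 dp, full precision carried): 0.0964×(-2.339249)=-0.225504, 0.1325×(-2.021173)=-0.267805, 0.0843×(-2.473373)=-0.208505, 0.1446×(-1.933784)=-0.279625, 0.1325×(-2.021173)=-0.267805, 0.1084×(-2.221927)=-0.240857, 0.1446×(-1.933784)=-0.279625, 0.1567×(-1.853422)=-0.290431.
Sum = -2.060158, so H' = 2.0602.

2.0602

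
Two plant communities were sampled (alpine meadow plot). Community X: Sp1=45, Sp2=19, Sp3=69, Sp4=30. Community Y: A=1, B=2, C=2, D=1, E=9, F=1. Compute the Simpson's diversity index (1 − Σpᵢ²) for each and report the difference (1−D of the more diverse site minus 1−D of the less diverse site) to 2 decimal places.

Community X: N=163, proportions 0.2761, 0.1166, 0.4233, 0.184, giving 1−D = 0.6971 (working shown to 4 dp, full precision carried).
Community Y: N=16, proportions 0.0625, 0.125, 0.125, 0.0625, 0.5625, 0.0625, giving 1−D = 0.6406.
Difference = |0.6971 − 0.6406| = 0.0565, i.e. 0.06 to 2 decimal places.

0.06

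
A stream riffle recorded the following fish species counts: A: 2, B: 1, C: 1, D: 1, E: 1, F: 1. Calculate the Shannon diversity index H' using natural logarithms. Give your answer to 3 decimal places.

Total N = 2+1+1+1+1+1 = 7, so the proportions are 0.28571, 0.14286, 0.14286, 0.14286, 0.14286, 0.14286 (working shown to 5 dp, full precision carried).
Each pᵢ ln pᵢ term: 0.28571×(-1.25276)=-0.35793, 0.14286×(-1.94591)=-0.27799, 0.14286×(-1.94591)=-0.27799, 0.14286×(-1.94591)=-0.27799, 0.14286×(-1.94591)=-0.27799, 0.14286×(-1.94591)=-0.27799.
Sum = -1.74787, so H' = 1.748.

1.748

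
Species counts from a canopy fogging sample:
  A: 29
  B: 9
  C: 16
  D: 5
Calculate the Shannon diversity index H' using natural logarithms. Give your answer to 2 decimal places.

1.20

Total N = 29+9+16+5 = 59, so the proportions are 0.4915, 0.1525, 0.2712, 0.0847 (working shown to 4 dp, full precision carried).
Each pᵢ ln pᵢ term: 0.4915×(-0.7102)=-0.3491, 0.1525×(-1.8803)=-0.2868, 0.2712×(-1.3049)=-0.3539, 0.0847×(-2.4681)=-0.2092.
Sum = -1.1990, so H' = 1.20.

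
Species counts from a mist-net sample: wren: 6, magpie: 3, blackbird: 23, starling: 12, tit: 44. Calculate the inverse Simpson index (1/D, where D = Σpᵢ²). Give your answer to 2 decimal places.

2.92

Total N = 6+3+23+12+44 = 88, so the proportions are 0.06818, 0.03409, 0.26136, 0.13636, 0.5 (working shown to 5 dp, full precision carried).
D = 0.06818² + 0.03409² + 0.26136² + 0.13636² + 0.5² = 0.00465 + 0.00116 + 0.06831 + 0.01860 + 0.25000 = 0.34272.
So 1/D = 2.9179, i.e. 2.92 to 2 decimal places.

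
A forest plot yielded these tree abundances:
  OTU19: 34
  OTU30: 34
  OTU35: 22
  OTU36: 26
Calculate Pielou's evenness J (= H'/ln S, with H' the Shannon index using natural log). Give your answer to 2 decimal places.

Total N = 34+34+22+26 = 116, so the proportions are 0.2931, 0.2931, 0.1897, 0.2241 (working shown to 4 dp, full precision carried).
H' = −Σ pᵢ ln pᵢ = −((-0.3597) + (-0.3597) + (-0.3153) + (-0.3352)) = 1.3699.
With S = 4 species, ln S = 1.3863, so J = 1.3699/1.3863 = 0.9882, i.e. 0.99 to 2 decimal places.

0.99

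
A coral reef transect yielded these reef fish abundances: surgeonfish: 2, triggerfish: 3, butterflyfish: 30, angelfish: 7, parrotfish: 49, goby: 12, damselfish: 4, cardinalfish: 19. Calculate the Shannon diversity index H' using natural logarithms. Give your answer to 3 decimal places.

Total N = 2+3+30+7+49+12+4+19 = 126, so the proportions are 0.01587, 0.02381, 0.2381, 0.05556, 0.38889, 0.09524, 0.03175, 0.15079 (working shown to 5 dp, full precision carried).
Each pᵢ ln pᵢ term: 0.01587×(-4.14313)=-0.06576, 0.02381×(-3.73767)=-0.08899, 0.2381×(-1.43508)=-0.34169, 0.05556×(-2.89037)=-0.16058, 0.38889×(-0.94446)=-0.36729, 0.09524×(-2.35138)=-0.22394, 0.03175×(-3.44999)=-0.10952, 0.15079×(-1.89184)=-0.28528.
Sum = -1.64305, so H' = 1.643.

1.643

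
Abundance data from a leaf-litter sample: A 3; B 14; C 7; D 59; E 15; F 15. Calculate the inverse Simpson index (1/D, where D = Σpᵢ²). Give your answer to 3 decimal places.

3.051

Total N = 3+14+7+59+15+15 = 113, so the proportions are 0.026549, 0.123894, 0.061947, 0.522124, 0.132743, 0.132743 (working shown to 6 dp, full precision carried).
D = 0.026549² + 0.123894² + 0.061947² + 0.522124² + 0.132743² + 0.132743² = 0.000705 + 0.015350 + 0.003837 + 0.272613 + 0.017621 + 0.017621 = 0.327747.
So 1/D = 3.05114, i.e. 3.051 to 3 decimal places.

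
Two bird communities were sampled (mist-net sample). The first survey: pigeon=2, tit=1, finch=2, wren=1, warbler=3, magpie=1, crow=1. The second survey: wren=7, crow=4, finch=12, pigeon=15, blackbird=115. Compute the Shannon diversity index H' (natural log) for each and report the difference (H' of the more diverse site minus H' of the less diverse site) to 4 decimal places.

The first survey: N=11, proportions 0.181818, 0.090909, 0.181818, 0.090909, 0.272727, 0.090909, 0.090909, giving H' = 1.846220 (working shown to 6 dp, full precision carried).
The second survey: N=153, proportions 0.045752, 0.026144, 0.078431, 0.098039, 0.751634, giving H' = 0.878324.
Difference = |1.846220 − 0.878324| = 0.967896, i.e. 0.9679 to 4 decimal places.

0.9679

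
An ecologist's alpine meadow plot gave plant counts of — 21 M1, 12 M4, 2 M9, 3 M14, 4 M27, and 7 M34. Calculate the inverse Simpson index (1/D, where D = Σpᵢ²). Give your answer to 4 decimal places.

3.6214

Total N = 21+12+2+3+4+7 = 49, so the proportions are 0.42857143, 0.24489796, 0.04081633, 0.06122449, 0.08163265, 0.14285714 (working shown to 8 dp, full precision carried).
D = 0.42857143² + 0.24489796² + 0.04081633² + 0.06122449² + 0.08163265² + 0.14285714² = 0.18367347 + 0.05997501 + 0.00166597 + 0.00374844 + 0.00666389 + 0.02040816 = 0.27613494.
So 1/D = 3.621418, i.e. 3.6214 to 4 decimal places.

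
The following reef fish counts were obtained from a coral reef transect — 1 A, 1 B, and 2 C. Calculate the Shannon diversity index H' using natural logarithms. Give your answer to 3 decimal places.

Total N = 1+1+2 = 4, so the proportions are 0.25, 0.25, 0.5 (working shown to 5 dp, full precision carried).
Each pᵢ ln pᵢ term: 0.25×(-1.38629)=-0.34657, 0.25×(-1.38629)=-0.34657, 0.5×(-0.69315)=-0.34657.
Sum = -1.03972, so H' = 1.040.

1.040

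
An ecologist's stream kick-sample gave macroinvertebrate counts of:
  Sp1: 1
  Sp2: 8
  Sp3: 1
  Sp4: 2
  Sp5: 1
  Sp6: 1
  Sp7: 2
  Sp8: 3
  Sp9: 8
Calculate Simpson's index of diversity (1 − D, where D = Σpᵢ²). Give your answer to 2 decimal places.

0.80

Total N = 1+8+1+2+1+1+2+3+8 = 27, so the proportions are 0.037, 0.2963, 0.037, 0.0741, 0.037, 0.037, 0.0741, 0.1111, 0.2963 (working shown to 4 dp, full precision carried).
D = 0.037² + 0.2963² + 0.037² + 0.0741² + 0.037² + 0.037² + 0.0741² + 0.1111² + 0.2963² = 0.0014 + 0.0878 + 0.0014 + 0.0055 + 0.0014 + 0.0014 + 0.0055 + 0.0123 + 0.0878 = 0.2044.
So 1 − D = 0.7956, i.e. 0.80 to 2 decimal places.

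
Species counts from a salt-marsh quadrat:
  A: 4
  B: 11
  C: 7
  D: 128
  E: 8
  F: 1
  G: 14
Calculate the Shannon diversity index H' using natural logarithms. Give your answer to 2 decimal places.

Total N = 4+11+7+128+8+1+14 = 173, so the proportions are 0.0231, 0.0636, 0.0405, 0.7399, 0.0462, 0.0058, 0.0809 (working shown to 4 dp, full precision carried).
Each pᵢ ln pᵢ term: 0.0231×(-3.7670)=-0.0871, 0.0636×(-2.7554)=-0.1752, 0.0405×(-3.2074)=-0.1298, 0.7399×(-0.3013)=-0.2229, 0.0462×(-3.0739)=-0.1421, 0.0058×(-5.1533)=-0.0298, 0.0809×(-2.5142)=-0.2035.
Sum = -0.9904, so H' = 0.99.

0.99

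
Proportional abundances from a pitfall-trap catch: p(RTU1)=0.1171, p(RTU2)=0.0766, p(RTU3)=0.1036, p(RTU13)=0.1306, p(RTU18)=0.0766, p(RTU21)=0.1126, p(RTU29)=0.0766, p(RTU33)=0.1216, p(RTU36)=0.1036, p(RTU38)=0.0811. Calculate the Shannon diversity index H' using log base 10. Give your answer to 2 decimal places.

Each pᵢ log₁₀ pᵢ term (working shown to 4 dp, full precision carried): 0.1171×(-0.9314)=-0.1091, 0.0766×(-1.1158)=-0.0855, 0.1036×(-0.9846)=-0.1020, 0.1306×(-0.8841)=-0.1155, 0.0766×(-1.1158)=-0.0855, 0.1126×(-0.9485)=-0.1068, 0.0766×(-1.1158)=-0.0855, 0.1216×(-0.9151)=-0.1113, 0.1036×(-0.9846)=-0.1020, 0.0811×(-1.0910)=-0.0885.
Sum = -0.9915, so H' = 0.99.

0.99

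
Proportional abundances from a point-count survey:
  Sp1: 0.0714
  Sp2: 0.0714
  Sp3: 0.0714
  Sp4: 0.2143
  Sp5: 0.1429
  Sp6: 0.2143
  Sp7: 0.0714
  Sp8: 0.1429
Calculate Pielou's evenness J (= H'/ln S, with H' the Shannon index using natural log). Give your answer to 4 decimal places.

0.9474

H' = −Σ pᵢ ln pᵢ = −((-0.188457) + (-0.188457) + (-0.188457) + (-0.330103) + (-0.278028) + (-0.330103) + (-0.188457) + (-0.278028)) = 1.970091 (working shown to 6 dp, full precision carried).
With S = 8 species, ln S = 2.079442, so J = 1.970091/2.079442 = 0.947413, i.e. 0.9474 to 4 decimal places.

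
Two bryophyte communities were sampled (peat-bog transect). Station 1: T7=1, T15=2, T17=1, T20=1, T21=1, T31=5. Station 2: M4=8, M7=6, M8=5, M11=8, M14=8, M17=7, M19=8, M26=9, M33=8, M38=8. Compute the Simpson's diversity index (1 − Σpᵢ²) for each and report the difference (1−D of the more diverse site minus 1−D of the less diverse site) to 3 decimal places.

Station 1: N=11, proportions 0.09091, 0.18182, 0.09091, 0.09091, 0.09091, 0.45455, giving 1−D = 0.72727 (working shown to 5 dp, full precision carried).
Station 2: N=75, proportions 0.10667, 0.08, 0.06667, 0.10667, 0.10667, 0.09333, 0.10667, 0.12, 0.10667, 0.10667, giving 1−D = 0.89778.
Difference = |0.72727 − 0.89778| = 0.17051, i.e. 0.171 to 3 decimal places.

0.171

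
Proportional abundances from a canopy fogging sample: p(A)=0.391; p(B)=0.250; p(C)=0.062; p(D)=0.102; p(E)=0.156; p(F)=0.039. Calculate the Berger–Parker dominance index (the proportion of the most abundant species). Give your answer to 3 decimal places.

0.391

The largest proportion is 0.391, i.e. d = 0.391 to 3 decimal places.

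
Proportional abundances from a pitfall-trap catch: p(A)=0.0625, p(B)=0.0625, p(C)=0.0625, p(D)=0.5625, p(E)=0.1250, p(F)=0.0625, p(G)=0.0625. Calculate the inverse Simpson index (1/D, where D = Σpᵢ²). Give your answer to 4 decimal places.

2.8444

D = 0.0625² + 0.0625² + 0.0625² + 0.5625² + 0.125² + 0.0625² + 0.0625² = 0.0039062 + 0.0039062 + 0.0039062 + 0.3164062 + 0.0156250 + 0.0039062 + 0.0039062 = 0.3515625 (working shown to 7 dp, full precision carried).
So 1/D = 2.844444, i.e. 2.8444 to 4 decimal places.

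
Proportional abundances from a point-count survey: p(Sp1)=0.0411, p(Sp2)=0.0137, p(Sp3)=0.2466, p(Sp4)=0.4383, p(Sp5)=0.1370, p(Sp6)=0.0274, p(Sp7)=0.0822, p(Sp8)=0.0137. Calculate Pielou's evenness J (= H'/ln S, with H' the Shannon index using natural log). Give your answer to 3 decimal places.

H' = −Σ pᵢ ln pᵢ = −((-0.13118) + (-0.05878) + (-0.34524) + (-0.36153) + (-0.27233) + (-0.09856) + (-0.20538) + (-0.05878)) = 1.53178 (working shown to 5 dp, full precision carried).
With S = 8 species, ln S = 2.07944, so J = 1.53178/2.07944 = 0.73663, i.e. 0.737 to 3 decimal places.

0.737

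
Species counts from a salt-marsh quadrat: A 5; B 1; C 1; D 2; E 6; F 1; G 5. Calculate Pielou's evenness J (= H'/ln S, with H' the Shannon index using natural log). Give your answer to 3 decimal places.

Total N = 5+1+1+2+6+1+5 = 21, so the proportions are 0.2381, 0.04762, 0.04762, 0.09524, 0.28571, 0.04762, 0.2381 (working shown to 5 dp, full precision carried).
H' = −Σ pᵢ ln pᵢ = −((-0.34169) + (-0.14498) + (-0.14498) + (-0.22394) + (-0.35793) + (-0.14498) + (-0.34169)) = 1.70018.
With S = 7 species, ln S = 1.94591, so J = 1.70018/1.94591 = 0.87372, i.e. 0.874 to 3 decimal places.

0.874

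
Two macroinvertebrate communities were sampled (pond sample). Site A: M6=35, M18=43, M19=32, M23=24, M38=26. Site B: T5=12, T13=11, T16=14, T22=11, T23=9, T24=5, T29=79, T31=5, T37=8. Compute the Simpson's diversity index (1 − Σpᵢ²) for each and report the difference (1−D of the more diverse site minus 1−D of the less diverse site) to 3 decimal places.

Site A: N=160, proportions 0.21875, 0.26875, 0.2, 0.15, 0.1625, giving 1−D = 0.791016 (working shown to 6 dp, full precision carried).
Site B: N=154, proportions 0.077922, 0.071429, 0.090909, 0.071429, 0.058442, 0.032468, 0.512987, 0.032468, 0.051948, giving 1−D = 0.704082.
Difference = |0.791016 − 0.704082| = 0.086934, i.e. 0.087 to 3 decimal places.

0.087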